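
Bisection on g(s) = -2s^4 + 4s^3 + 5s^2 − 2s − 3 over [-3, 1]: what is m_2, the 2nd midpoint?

midpoint -1: g = -2 < 0 → [-1, 1]
midpoint 0: g = -3 < 0 → [0, 1]

0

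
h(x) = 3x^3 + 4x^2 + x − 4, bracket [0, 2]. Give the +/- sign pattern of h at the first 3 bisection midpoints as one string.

+-+

x = 1 gives h = 4, positive; keep [0, 1]
x = 0.5 gives h = -2.125, negative; keep [0.5, 1]
x = 0.75 gives h = 0.265625, positive; keep [0.5, 0.75]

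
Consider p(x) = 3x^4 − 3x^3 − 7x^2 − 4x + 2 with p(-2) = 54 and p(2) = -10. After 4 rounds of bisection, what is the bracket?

[0.25, 0.5]

midpoint 0: p = 2 > 0 → [0, 2]
midpoint 1: p = -9 < 0 → [0, 1]
midpoint 0.5: p = -1.9375 < 0 → [0, 0.5]
midpoint 0.25: p = 0.5273 > 0 → [0.25, 0.5]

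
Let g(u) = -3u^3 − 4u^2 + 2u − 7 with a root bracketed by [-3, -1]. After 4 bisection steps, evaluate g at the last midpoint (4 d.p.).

-0.5254

midpoint -2: g = -3 < 0 → [-3, -2]
midpoint -2.5: g = 9.875 > 0 → [-2.5, -2]
midpoint -2.25: g = 2.421875 > 0 → [-2.25, -2]
midpoint -2.125: g = -0.5254 < 0 → [-2.25, -2.125]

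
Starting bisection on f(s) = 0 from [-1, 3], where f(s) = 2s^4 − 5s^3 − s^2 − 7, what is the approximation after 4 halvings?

2.75

m = 1, f(m) = -11 (−); new bracket [1, 3]
m = 2, f(m) = -19 (−); new bracket [2, 3]
m = 2.5, f(m) = -13.25 (−); new bracket [2.5, 3]
m = 2.75, f(m) = -4.1641 (−); new bracket [2.75, 3]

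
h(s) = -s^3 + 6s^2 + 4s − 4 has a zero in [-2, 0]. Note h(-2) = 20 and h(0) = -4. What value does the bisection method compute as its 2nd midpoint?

-1.5

s = -1 gives h = -1, negative; keep [-2, -1]
s = -1.5 gives h = 6.875, positive; keep [-1.5, -1]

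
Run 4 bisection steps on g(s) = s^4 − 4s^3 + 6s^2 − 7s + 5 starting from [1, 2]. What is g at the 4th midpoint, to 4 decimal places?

0.0720

m = 1.5, g(m) = -0.4375 (−); new bracket [1, 1.5]
m = 1.25, g(m) = 0.253906 (+); new bracket [1.25, 1.5]
m = 1.375, g(m) = -0.105225 (−); new bracket [1.25, 1.375]
m = 1.3125, g(m) = 0.072 (+); new bracket [1.3125, 1.375]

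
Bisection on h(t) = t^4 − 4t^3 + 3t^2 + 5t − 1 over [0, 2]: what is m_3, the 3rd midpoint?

midpoint 1: h = 4 > 0 → [0, 1]
midpoint 0.5: h = 1.8125 > 0 → [0, 0.5]
midpoint 0.25: h = 0.378906 > 0 → [0, 0.25]

0.25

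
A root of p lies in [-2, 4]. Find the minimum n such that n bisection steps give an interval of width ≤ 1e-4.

Width after n steps is 6/2^n. Need 2^n ≥ 6/1e-4 = 60000.
2^15 = 32768 < 60000 ≤ 2^16 = 65536, so n = 16.

16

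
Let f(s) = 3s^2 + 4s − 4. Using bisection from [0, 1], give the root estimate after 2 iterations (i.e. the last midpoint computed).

m = 0.5, f(m) = -1.25 (−); new bracket [0.5, 1]
m = 0.75, f(m) = 0.6875 (+); new bracket [0.5, 0.75]

0.75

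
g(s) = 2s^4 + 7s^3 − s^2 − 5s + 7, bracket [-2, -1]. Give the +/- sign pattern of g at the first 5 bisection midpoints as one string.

-++-+

midpoint -1.5: g = -1.25 < 0 → [-1.5, -1]
midpoint -1.25: g = 2.898438 > 0 → [-1.5, -1.25]
midpoint -1.375: g = 0.936035 > 0 → [-1.5, -1.375]
midpoint -1.4375: g = -0.132 < 0 → [-1.4375, -1.375]
midpoint -1.40625: g = 0.4086 > 0 → [-1.4375, -1.40625]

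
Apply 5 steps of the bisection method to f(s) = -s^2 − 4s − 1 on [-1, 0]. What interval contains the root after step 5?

s = -0.5 gives f = 0.75, positive; keep [-0.5, 0]
s = -0.25 gives f = -0.0625, negative; keep [-0.5, -0.25]
s = -0.375 gives f = 0.359375, positive; keep [-0.375, -0.25]
s = -0.3125 gives f = 0.1523, positive; keep [-0.3125, -0.25]
s = -0.28125 gives f = 0.0459, positive; keep [-0.28125, -0.25]

[-0.28125, -0.25]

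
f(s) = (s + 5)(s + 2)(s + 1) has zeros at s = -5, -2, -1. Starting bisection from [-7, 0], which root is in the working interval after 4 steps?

midpoint -3.5: f = 5.625 > 0 → [-7, -3.5]
midpoint -5.25: f = -3.453125 < 0 → [-5.25, -3.5]
midpoint -4.375: f = 5.009766 > 0 → [-5.25, -4.375]
midpoint -4.8125: f = 2.0105 > 0 → [-5.25, -4.8125]

-5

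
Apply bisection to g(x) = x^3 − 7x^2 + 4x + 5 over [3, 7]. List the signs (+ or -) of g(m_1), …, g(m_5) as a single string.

--++-

midpoint 5: g = -25 < 0 → [5, 7]
midpoint 6: g = -7 < 0 → [6, 7]
midpoint 6.5: g = 9.875 > 0 → [6, 6.5]
midpoint 6.25: g = 0.7031 > 0 → [6, 6.25]
midpoint 6.125: g = -3.3262 < 0 → [6.125, 6.25]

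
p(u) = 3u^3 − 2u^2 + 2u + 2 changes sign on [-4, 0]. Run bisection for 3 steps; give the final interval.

[-1, -0.5]

m = -2, p(m) = -34 (−); new bracket [-2, 0]
m = -1, p(m) = -5 (−); new bracket [-1, 0]
m = -0.5, p(m) = 0.125 (+); new bracket [-1, -0.5]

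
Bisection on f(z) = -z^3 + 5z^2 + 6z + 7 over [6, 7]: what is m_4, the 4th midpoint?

6.1875

midpoint 6.5: f = -17.375 < 0 → [6, 6.5]
midpoint 6.25: f = -4.328125 < 0 → [6, 6.25]
midpoint 6.125: f = 1.544922 > 0 → [6.125, 6.25]
midpoint 6.1875: f = -1.3386 < 0 → [6.125, 6.1875]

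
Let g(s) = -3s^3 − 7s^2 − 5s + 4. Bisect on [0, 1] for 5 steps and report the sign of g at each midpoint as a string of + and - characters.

s = 0.5 gives g = -0.625, negative; keep [0, 0.5]
s = 0.25 gives g = 2.265625, positive; keep [0.25, 0.5]
s = 0.375 gives g = 0.982422, positive; keep [0.375, 0.5]
s = 0.4375 gives g = 0.2214, positive; keep [0.4375, 0.5]
s = 0.46875 gives g = -0.1908, negative; keep [0.4375, 0.46875]

-+++-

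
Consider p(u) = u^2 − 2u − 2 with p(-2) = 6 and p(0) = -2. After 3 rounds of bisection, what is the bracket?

p(-1) = 1 > 0, so the root lies in [-1, 0]
p(-0.5) = -0.75 < 0, so the root lies in [-1, -0.5]
p(-0.75) = 0.0625 > 0, so the root lies in [-0.75, -0.5]

[-0.75, -0.5]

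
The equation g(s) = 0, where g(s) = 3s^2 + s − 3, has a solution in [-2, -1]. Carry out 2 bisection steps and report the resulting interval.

[-1.25, -1]

s = -1.5 gives g = 2.25, positive; keep [-1.5, -1]
s = -1.25 gives g = 0.4375, positive; keep [-1.25, -1]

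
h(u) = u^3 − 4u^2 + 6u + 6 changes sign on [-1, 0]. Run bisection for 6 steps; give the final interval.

[-0.671875, -0.65625]

midpoint -0.5: h = 1.875 > 0 → [-1, -0.5]
midpoint -0.75: h = -1.171875 < 0 → [-0.75, -0.5]
midpoint -0.625: h = 0.443359 > 0 → [-0.75, -0.625]
midpoint -0.6875: h = -0.3406 < 0 → [-0.6875, -0.625]
midpoint -0.65625: h = 0.0572 > 0 → [-0.6875, -0.65625]
midpoint -0.671875: h = -0.1402 < 0 → [-0.671875, -0.65625]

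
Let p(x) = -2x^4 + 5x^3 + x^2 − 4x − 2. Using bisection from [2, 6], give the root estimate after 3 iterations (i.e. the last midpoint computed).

x = 4 gives p = -194, negative; keep [2, 4]
x = 3 gives p = -32, negative; keep [2, 3]
x = 2.5 gives p = -5.75, negative; keep [2, 2.5]

2.5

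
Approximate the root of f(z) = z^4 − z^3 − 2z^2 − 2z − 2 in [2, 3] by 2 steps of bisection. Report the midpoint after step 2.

2.25

m = 2.5, f(m) = 3.9375 (+); new bracket [2, 2.5]
m = 2.25, f(m) = -2.386719 (−); new bracket [2.25, 2.5]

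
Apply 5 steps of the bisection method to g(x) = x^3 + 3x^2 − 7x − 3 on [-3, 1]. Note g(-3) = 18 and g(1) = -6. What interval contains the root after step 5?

[-0.5, -0.375]

midpoint -1: g = 6 > 0 → [-1, 1]
midpoint 0: g = -3 < 0 → [-1, 0]
midpoint -0.5: g = 1.125 > 0 → [-0.5, 0]
midpoint -0.25: g = -1.0781 < 0 → [-0.5, -0.25]
midpoint -0.375: g = -0.0059 < 0 → [-0.5, -0.375]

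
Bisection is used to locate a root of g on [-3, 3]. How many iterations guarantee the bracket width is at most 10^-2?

10

Width after n steps is 6/2^n. Need 2^n ≥ 6/10^-2 = 600.
2^9 = 512 < 600 ≤ 2^10 = 1024, so n = 10.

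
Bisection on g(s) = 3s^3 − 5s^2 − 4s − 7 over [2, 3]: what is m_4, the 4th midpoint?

2.5625

m = 2.5, g(m) = -1.375 (−); new bracket [2.5, 3]
m = 2.75, g(m) = 6.578125 (+); new bracket [2.5, 2.75]
m = 2.625, g(m) = 2.310547 (+); new bracket [2.5, 2.625]
m = 2.5625, g(m) = 0.3972 (+); new bracket [2.5, 2.5625]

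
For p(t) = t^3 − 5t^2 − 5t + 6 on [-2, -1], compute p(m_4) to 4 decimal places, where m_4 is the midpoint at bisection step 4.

-0.1150

p(-1.5) = -1.125 < 0, so the root lies in [-1.5, -1]
p(-1.25) = 2.484375 > 0, so the root lies in [-1.5, -1.25]
p(-1.375) = 0.822266 > 0, so the root lies in [-1.5, -1.375]
p(-1.4375) = -0.115 < 0, so the root lies in [-1.4375, -1.375]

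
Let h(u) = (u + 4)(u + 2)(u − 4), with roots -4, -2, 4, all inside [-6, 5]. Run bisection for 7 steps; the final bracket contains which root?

u = -0.5 gives h = -23.625, negative; keep [-0.5, 5]
u = 2.25 gives h = -46.484375, negative; keep [2.25, 5]
u = 3.625 gives h = -16.083984, negative; keep [3.625, 5]
u = 4.3125 gives h = 16.3977, positive; keep [3.625, 4.3125]
u = 3.96875 gives h = -1.4864, negative; keep [3.96875, 4.3125]
u = 4.140625 gives h = 7.0296, positive; keep [3.96875, 4.140625]
u = 4.0546875 gives h = 2.667, positive; keep [3.96875, 4.0546875]

4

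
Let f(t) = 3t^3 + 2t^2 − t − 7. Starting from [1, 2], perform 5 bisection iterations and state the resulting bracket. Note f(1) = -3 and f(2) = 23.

midpoint 1.5: f = 6.125 > 0 → [1, 1.5]
midpoint 1.25: f = 0.734375 > 0 → [1, 1.25]
midpoint 1.125: f = -1.322266 < 0 → [1.125, 1.25]
midpoint 1.1875: f = -0.3435 < 0 → [1.1875, 1.25]
midpoint 1.21875: f = 0.1828 > 0 → [1.1875, 1.21875]

[1.1875, 1.21875]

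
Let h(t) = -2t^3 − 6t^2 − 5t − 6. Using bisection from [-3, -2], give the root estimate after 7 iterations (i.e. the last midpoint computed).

midpoint -2.5: h = 0.25 > 0 → [-2.5, -2]
midpoint -2.25: h = -2.34375 < 0 → [-2.5, -2.25]
midpoint -2.375: h = -1.175781 < 0 → [-2.5, -2.375]
midpoint -2.4375: h = -0.4966 < 0 → [-2.5, -2.4375]
midpoint -2.46875: h = -0.1319 < 0 → [-2.5, -2.46875]
midpoint -2.484375: h = 0.0569 > 0 → [-2.484375, -2.46875]
midpoint -2.4765625: h = -0.0381 < 0 → [-2.484375, -2.4765625]

-2.4765625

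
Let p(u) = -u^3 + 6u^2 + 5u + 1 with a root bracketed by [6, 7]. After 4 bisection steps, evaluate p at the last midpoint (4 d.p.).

m = 6.5, p(m) = 12.375 (+); new bracket [6.5, 7]
m = 6.75, p(m) = 0.578125 (+); new bracket [6.75, 7]
m = 6.875, p(m) = -5.982422 (−); new bracket [6.75, 6.875]
m = 6.8125, p(m) = -2.6458 (−); new bracket [6.75, 6.8125]

-2.6458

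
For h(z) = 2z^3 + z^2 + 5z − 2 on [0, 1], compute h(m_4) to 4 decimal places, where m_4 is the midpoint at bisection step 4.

-0.2788

m = 0.5, h(m) = 1 (+); new bracket [0, 0.5]
m = 0.25, h(m) = -0.65625 (−); new bracket [0.25, 0.5]
m = 0.375, h(m) = 0.121094 (+); new bracket [0.25, 0.375]
m = 0.3125, h(m) = -0.2788 (−); new bracket [0.3125, 0.375]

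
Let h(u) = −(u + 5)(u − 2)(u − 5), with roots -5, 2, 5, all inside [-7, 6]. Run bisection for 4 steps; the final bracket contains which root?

-5

midpoint -0.5: h = -61.875 < 0 → [-7, -0.5]
midpoint -3.75: h = -62.890625 < 0 → [-7, -3.75]
midpoint -5.375: h = 28.693359 > 0 → [-5.375, -3.75]
midpoint -4.5625: h = -27.4548 < 0 → [-5.375, -4.5625]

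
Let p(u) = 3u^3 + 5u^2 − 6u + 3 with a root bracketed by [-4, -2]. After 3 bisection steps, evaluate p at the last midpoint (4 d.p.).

u = -3 gives p = -15, negative; keep [-3, -2]
u = -2.5 gives p = 2.375, positive; keep [-3, -2.5]
u = -2.75 gives p = -5.078125, negative; keep [-2.75, -2.5]

-5.0781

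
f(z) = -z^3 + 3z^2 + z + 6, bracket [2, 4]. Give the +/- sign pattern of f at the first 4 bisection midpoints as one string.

++-+

f(3) = 9 > 0, so the root lies in [3, 4]
f(3.5) = 3.375 > 0, so the root lies in [3.5, 4]
f(3.75) = -0.796875 < 0, so the root lies in [3.5, 3.75]
f(3.625) = 1.4121 > 0, so the root lies in [3.625, 3.75]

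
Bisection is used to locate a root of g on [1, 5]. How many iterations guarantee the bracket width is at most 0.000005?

Width after n steps is 4/2^n. Need 2^n ≥ 4/0.000005 = 800000.
2^19 = 524288 < 800000 ≤ 2^20 = 1048576, so n = 20.

20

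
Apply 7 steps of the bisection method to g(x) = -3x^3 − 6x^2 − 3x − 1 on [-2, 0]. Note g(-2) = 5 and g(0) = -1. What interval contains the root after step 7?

m = -1, g(m) = -1 (−); new bracket [-2, -1]
m = -1.5, g(m) = 0.125 (+); new bracket [-1.5, -1]
m = -1.25, g(m) = -0.765625 (−); new bracket [-1.5, -1.25]
m = -1.375, g(m) = -0.4199 (−); new bracket [-1.5, -1.375]
m = -1.4375, g(m) = -0.1746 (−); new bracket [-1.5, -1.4375]
m = -1.46875, g(m) = -0.0318 (−); new bracket [-1.5, -1.46875]
m = -1.484375, g(m) = 0.0448 (+); new bracket [-1.484375, -1.46875]

[-1.484375, -1.46875]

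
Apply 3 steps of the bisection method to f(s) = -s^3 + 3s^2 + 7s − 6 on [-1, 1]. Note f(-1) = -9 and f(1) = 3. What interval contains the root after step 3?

f(0) = -6 < 0, so the root lies in [0, 1]
f(0.5) = -1.875 < 0, so the root lies in [0.5, 1]
f(0.75) = 0.515625 > 0, so the root lies in [0.5, 0.75]

[0.5, 0.75]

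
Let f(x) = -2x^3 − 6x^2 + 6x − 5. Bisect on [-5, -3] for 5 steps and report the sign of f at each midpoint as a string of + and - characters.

m = -4, f(m) = 3 (+); new bracket [-4, -3]
m = -3.5, f(m) = -13.75 (−); new bracket [-4, -3.5]
m = -3.75, f(m) = -6.40625 (−); new bracket [-4, -3.75]
m = -3.875, f(m) = -1.9727 (−); new bracket [-4, -3.875]
m = -3.9375, f(m) = 0.4448 (+); new bracket [-3.9375, -3.875]

+---+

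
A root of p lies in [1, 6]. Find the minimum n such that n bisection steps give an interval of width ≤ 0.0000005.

24

Width after n steps is 5/2^n. Need 2^n ≥ 5/0.0000005 = 10000000.
2^23 = 8388608 < 10000000 ≤ 2^24 = 16777216, so n = 24.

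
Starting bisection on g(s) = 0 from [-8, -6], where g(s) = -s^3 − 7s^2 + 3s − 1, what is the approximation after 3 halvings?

-7.25

g(-7) = -22 < 0, so the root lies in [-8, -7]
g(-7.5) = 4.625 > 0, so the root lies in [-7.5, -7]
g(-7.25) = -9.609375 < 0, so the root lies in [-7.5, -7.25]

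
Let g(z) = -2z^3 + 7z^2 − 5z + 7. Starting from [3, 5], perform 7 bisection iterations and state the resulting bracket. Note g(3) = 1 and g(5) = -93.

[3.046875, 3.0625]

z = 4 gives g = -29, negative; keep [3, 4]
z = 3.5 gives g = -10.5, negative; keep [3, 3.5]
z = 3.25 gives g = -3.96875, negative; keep [3, 3.25]
z = 3.125 gives g = -1.3008, negative; keep [3, 3.125]
z = 3.0625 gives g = -0.106, negative; keep [3, 3.0625]
z = 3.03125 gives g = 0.4579, positive; keep [3.03125, 3.0625]
z = 3.046875 gives g = 0.1787, positive; keep [3.046875, 3.0625]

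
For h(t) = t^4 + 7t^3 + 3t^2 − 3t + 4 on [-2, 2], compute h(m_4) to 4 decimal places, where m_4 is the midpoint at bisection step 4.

h(0) = 4 > 0, so the root lies in [-2, 0]
h(-1) = 4 > 0, so the root lies in [-2, -1]
h(-1.5) = -3.3125 < 0, so the root lies in [-1.5, -1]
h(-1.25) = 1.207 > 0, so the root lies in [-1.5, -1.25]

1.2070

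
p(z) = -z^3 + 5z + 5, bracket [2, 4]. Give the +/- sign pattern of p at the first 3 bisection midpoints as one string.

p(3) = -7 < 0, so the root lies in [2, 3]
p(2.5) = 1.875 > 0, so the root lies in [2.5, 3]
p(2.75) = -2.046875 < 0, so the root lies in [2.5, 2.75]

-+-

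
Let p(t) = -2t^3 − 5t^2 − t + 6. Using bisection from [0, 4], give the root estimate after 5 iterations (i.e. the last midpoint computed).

0.875

t = 2 gives p = -32, negative; keep [0, 2]
t = 1 gives p = -2, negative; keep [0, 1]
t = 0.5 gives p = 4, positive; keep [0.5, 1]
t = 0.75 gives p = 1.5938, positive; keep [0.75, 1]
t = 0.875 gives p = -0.043, negative; keep [0.75, 0.875]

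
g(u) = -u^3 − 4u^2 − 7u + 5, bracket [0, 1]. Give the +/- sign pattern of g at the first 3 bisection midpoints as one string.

g(0.5) = 0.375 > 0, so the root lies in [0.5, 1]
g(0.75) = -2.921875 < 0, so the root lies in [0.5, 0.75]
g(0.625) = -1.181641 < 0, so the root lies in [0.5, 0.625]

+--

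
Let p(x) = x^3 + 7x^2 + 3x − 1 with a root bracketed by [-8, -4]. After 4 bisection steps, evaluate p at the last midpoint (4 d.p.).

midpoint -6: p = 17 > 0 → [-8, -6]
midpoint -7: p = -22 < 0 → [-7, -6]
midpoint -6.5: p = 0.625 > 0 → [-7, -6.5]
midpoint -6.75: p = -9.8594 < 0 → [-6.75, -6.5]

-9.8594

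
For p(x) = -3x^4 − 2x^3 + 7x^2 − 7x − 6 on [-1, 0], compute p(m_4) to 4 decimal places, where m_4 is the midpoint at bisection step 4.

0.2080

m = -0.5, p(m) = -0.6875 (−); new bracket [-1, -0.5]
m = -0.75, p(m) = 3.082031 (+); new bracket [-0.75, -0.5]
m = -0.625, p(m) = 1.139893 (+); new bracket [-0.625, -0.5]
m = -0.5625, p(m) = 0.208 (+); new bracket [-0.5625, -0.5]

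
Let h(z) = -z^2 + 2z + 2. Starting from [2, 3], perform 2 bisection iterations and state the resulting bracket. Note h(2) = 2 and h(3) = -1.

[2.5, 2.75]

m = 2.5, h(m) = 0.75 (+); new bracket [2.5, 3]
m = 2.75, h(m) = -0.0625 (−); new bracket [2.5, 2.75]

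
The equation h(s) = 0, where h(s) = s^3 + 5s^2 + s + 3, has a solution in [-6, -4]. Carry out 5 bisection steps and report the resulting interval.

h(-5) = -2 < 0, so the root lies in [-5, -4]
h(-4.5) = 8.625 > 0, so the root lies in [-5, -4.5]
h(-4.75) = 3.890625 > 0, so the root lies in [-5, -4.75]
h(-4.875) = 1.0957 > 0, so the root lies in [-5, -4.875]
h(-4.9375) = -0.4138 < 0, so the root lies in [-4.9375, -4.875]

[-4.9375, -4.875]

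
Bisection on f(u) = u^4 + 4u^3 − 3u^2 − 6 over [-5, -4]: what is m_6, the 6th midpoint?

midpoint -4.5: f = -21.1875 < 0 → [-5, -4.5]
midpoint -4.75: f = 6.691406 > 0 → [-4.75, -4.5]
midpoint -4.625: f = -8.3396 < 0 → [-4.75, -4.625]
midpoint -4.6875: f = -1.1077 < 0 → [-4.75, -4.6875]
midpoint -4.71875: f = 2.7196 > 0 → [-4.71875, -4.6875]
midpoint -4.703125: f = 0.7881 > 0 → [-4.703125, -4.6875]

-4.703125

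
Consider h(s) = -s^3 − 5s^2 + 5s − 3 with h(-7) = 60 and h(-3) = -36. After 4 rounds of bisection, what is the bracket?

m = -5, h(m) = -28 (−); new bracket [-7, -5]
m = -6, h(m) = 3 (+); new bracket [-6, -5]
m = -5.5, h(m) = -15.375 (−); new bracket [-6, -5.5]
m = -5.75, h(m) = -6.9531 (−); new bracket [-6, -5.75]

[-6, -5.75]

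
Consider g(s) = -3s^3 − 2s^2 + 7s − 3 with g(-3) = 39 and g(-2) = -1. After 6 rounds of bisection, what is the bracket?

[-2.046875, -2.03125]

g(-2.5) = 13.875 > 0, so the root lies in [-2.5, -2]
g(-2.25) = 5.296875 > 0, so the root lies in [-2.25, -2]
g(-2.125) = 1.880859 > 0, so the root lies in [-2.125, -2]
g(-2.0625) = 0.3757 > 0, so the root lies in [-2.0625, -2]
g(-2.03125) = -0.328 < 0, so the root lies in [-2.0625, -2.03125]
g(-2.046875) = 0.0198 > 0, so the root lies in [-2.046875, -2.03125]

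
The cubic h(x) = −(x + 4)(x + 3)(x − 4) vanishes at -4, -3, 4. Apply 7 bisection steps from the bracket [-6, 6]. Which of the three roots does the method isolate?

h(0) = 48 > 0, so the root lies in [0, 6]
h(3) = 42 > 0, so the root lies in [3, 6]
h(4.5) = -31.875 < 0, so the root lies in [3, 4.5]
h(3.75) = 13.0781 > 0, so the root lies in [3.75, 4.5]
h(4.125) = -7.2363 < 0, so the root lies in [3.75, 4.125]
h(3.9375) = 3.4417 > 0, so the root lies in [3.9375, 4.125]
h(4.03125) = -1.7647 < 0, so the root lies in [3.9375, 4.03125]

4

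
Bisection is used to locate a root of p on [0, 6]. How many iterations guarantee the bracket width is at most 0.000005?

21

Width after n steps is 6/2^n. Need 2^n ≥ 6/0.000005 = 1200000.
2^20 = 1048576 < 1200000 ≤ 2^21 = 2097152, so n = 21.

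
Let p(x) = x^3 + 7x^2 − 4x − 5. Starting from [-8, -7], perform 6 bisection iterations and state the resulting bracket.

x = -7.5 gives p = -3.125, negative; keep [-7.5, -7]
x = -7.25 gives p = 10.859375, positive; keep [-7.5, -7.25]
x = -7.375 gives p = 4.103516, positive; keep [-7.5, -7.375]
x = -7.4375 gives p = 0.5491, positive; keep [-7.5, -7.4375]
x = -7.46875 gives p = -1.2729, negative; keep [-7.46875, -7.4375]
x = -7.453125 gives p = -0.3582, negative; keep [-7.453125, -7.4375]

[-7.453125, -7.4375]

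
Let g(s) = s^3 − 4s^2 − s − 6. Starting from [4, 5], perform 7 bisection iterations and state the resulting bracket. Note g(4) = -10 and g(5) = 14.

s = 4.5 gives g = -0.375, negative; keep [4.5, 5]
s = 4.75 gives g = 6.171875, positive; keep [4.5, 4.75]
s = 4.625 gives g = 2.744141, positive; keep [4.5, 4.625]
s = 4.5625 gives g = 1.1467, positive; keep [4.5, 4.5625]
s = 4.53125 gives g = 0.3765, positive; keep [4.5, 4.53125]
s = 4.515625 gives g = -0.0016, negative; keep [4.515625, 4.53125]
s = 4.5234375 gives g = 0.1869, positive; keep [4.515625, 4.5234375]

[4.515625, 4.5234375]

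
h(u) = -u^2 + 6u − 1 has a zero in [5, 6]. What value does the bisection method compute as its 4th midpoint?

5.8125

m = 5.5, h(m) = 1.75 (+); new bracket [5.5, 6]
m = 5.75, h(m) = 0.4375 (+); new bracket [5.75, 6]
m = 5.875, h(m) = -0.265625 (−); new bracket [5.75, 5.875]
m = 5.8125, h(m) = 0.0898 (+); new bracket [5.8125, 5.875]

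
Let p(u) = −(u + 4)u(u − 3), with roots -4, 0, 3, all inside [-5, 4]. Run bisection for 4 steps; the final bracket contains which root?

m = -0.5, p(m) = -6.125 (−); new bracket [-5, -0.5]
m = -2.75, p(m) = -19.765625 (−); new bracket [-5, -2.75]
m = -3.875, p(m) = -3.330078 (−); new bracket [-5, -3.875]
m = -4.4375, p(m) = 14.4392 (+); new bracket [-4.4375, -3.875]

-4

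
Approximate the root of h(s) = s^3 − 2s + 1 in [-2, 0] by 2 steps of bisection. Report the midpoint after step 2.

-1.5

s = -1 gives h = 2, positive; keep [-2, -1]
s = -1.5 gives h = 0.625, positive; keep [-2, -1.5]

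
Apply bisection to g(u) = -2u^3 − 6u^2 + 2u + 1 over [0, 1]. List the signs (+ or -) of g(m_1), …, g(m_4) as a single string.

m = 0.5, g(m) = 0.25 (+); new bracket [0.5, 1]
m = 0.75, g(m) = -1.71875 (−); new bracket [0.5, 0.75]
m = 0.625, g(m) = -0.582031 (−); new bracket [0.5, 0.625]
m = 0.5625, g(m) = -0.1294 (−); new bracket [0.5, 0.5625]

+---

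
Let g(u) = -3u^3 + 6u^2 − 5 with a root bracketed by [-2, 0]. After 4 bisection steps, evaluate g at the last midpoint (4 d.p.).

1.6035

midpoint -1: g = 4 > 0 → [-1, 0]
midpoint -0.5: g = -3.125 < 0 → [-1, -0.5]
midpoint -0.75: g = -0.359375 < 0 → [-1, -0.75]
midpoint -0.875: g = 1.6035 > 0 → [-0.875, -0.75]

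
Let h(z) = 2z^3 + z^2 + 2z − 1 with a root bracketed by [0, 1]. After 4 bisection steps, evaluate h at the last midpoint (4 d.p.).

0.2339

z = 0.5 gives h = 0.5, positive; keep [0, 0.5]
z = 0.25 gives h = -0.40625, negative; keep [0.25, 0.5]
z = 0.375 gives h = -0.003906, negative; keep [0.375, 0.5]
z = 0.4375 gives h = 0.2339, positive; keep [0.375, 0.4375]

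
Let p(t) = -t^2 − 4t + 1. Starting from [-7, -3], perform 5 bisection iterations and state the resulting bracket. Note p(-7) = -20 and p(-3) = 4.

p(-5) = -4 < 0, so the root lies in [-5, -3]
p(-4) = 1 > 0, so the root lies in [-5, -4]
p(-4.5) = -1.25 < 0, so the root lies in [-4.5, -4]
p(-4.25) = -0.0625 < 0, so the root lies in [-4.25, -4]
p(-4.125) = 0.4844 > 0, so the root lies in [-4.25, -4.125]

[-4.25, -4.125]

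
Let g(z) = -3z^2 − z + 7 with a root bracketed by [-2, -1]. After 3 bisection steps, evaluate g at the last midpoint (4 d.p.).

0.7031

z = -1.5 gives g = 1.75, positive; keep [-2, -1.5]
z = -1.75 gives g = -0.4375, negative; keep [-1.75, -1.5]
z = -1.625 gives g = 0.703125, positive; keep [-1.75, -1.625]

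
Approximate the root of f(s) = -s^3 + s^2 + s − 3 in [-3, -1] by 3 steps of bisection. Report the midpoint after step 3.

-1.25

m = -2, f(m) = 7 (+); new bracket [-2, -1]
m = -1.5, f(m) = 1.125 (+); new bracket [-1.5, -1]
m = -1.25, f(m) = -0.734375 (−); new bracket [-1.5, -1.25]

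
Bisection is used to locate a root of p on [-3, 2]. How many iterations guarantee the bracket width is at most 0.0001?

16

Width after n steps is 5/2^n. Need 2^n ≥ 5/0.0001 = 50000.
2^15 = 32768 < 50000 ≤ 2^16 = 65536, so n = 16.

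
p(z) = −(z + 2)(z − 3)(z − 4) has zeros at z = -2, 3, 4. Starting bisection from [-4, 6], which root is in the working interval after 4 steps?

z = 1 gives p = -18, negative; keep [-4, 1]
z = -1.5 gives p = -12.375, negative; keep [-4, -1.5]
z = -2.75 gives p = 29.109375, positive; keep [-2.75, -1.5]
z = -2.125 gives p = 3.9238, positive; keep [-2.125, -1.5]

-2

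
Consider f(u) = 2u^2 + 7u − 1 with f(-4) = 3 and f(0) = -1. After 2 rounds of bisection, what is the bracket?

[-4, -3]

m = -2, f(m) = -7 (−); new bracket [-4, -2]
m = -3, f(m) = -4 (−); new bracket [-4, -3]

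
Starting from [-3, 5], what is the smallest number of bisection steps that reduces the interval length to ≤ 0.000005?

Width after n steps is 8/2^n. Need 2^n ≥ 8/0.000005 = 1600000.
2^20 = 1048576 < 1600000 ≤ 2^21 = 2097152, so n = 21.

21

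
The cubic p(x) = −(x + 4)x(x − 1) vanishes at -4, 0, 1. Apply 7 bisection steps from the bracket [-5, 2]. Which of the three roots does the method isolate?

-4

m = -1.5, p(m) = -9.375 (−); new bracket [-5, -1.5]
m = -3.25, p(m) = -10.359375 (−); new bracket [-5, -3.25]
m = -4.125, p(m) = 2.642578 (+); new bracket [-4.125, -3.25]
m = -3.6875, p(m) = -5.4016 (−); new bracket [-4.125, -3.6875]
m = -3.90625, p(m) = -1.7967 (−); new bracket [-4.125, -3.90625]
m = -4.015625, p(m) = 0.3147 (+); new bracket [-4.015625, -3.90625]
m = -3.9609375, p(m) = -0.7676 (−); new bracket [-4.015625, -3.9609375]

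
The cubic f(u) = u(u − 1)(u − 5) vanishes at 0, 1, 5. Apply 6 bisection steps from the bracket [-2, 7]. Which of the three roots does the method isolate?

u = 2.5 gives f = -9.375, negative; keep [2.5, 7]
u = 4.75 gives f = -4.453125, negative; keep [4.75, 7]
u = 5.875 gives f = 25.060547, positive; keep [4.75, 5.875]
u = 5.3125 gives f = 7.1594, positive; keep [4.75, 5.3125]
u = 5.03125 gives f = 0.6338, positive; keep [4.75, 5.03125]
u = 4.890625 gives f = -2.0811, negative; keep [4.890625, 5.03125]

5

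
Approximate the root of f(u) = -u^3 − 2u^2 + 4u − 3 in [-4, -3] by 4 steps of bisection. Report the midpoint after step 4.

midpoint -3.5: f = 1.375 > 0 → [-3.5, -3]
midpoint -3.25: f = -2.796875 < 0 → [-3.5, -3.25]
midpoint -3.375: f = -0.837891 < 0 → [-3.5, -3.375]
midpoint -3.4375: f = 0.2361 > 0 → [-3.4375, -3.375]

-3.4375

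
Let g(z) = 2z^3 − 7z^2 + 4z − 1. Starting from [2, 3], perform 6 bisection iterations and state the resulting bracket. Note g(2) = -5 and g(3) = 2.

[2.859375, 2.875]

g(2.5) = -3.5 < 0, so the root lies in [2.5, 3]
g(2.75) = -1.34375 < 0, so the root lies in [2.75, 3]
g(2.875) = 0.167969 > 0, so the root lies in [2.75, 2.875]
g(2.8125) = -0.6265 < 0, so the root lies in [2.8125, 2.875]
g(2.84375) = -0.2391 < 0, so the root lies in [2.84375, 2.875]
g(2.859375) = -0.038 < 0, so the root lies in [2.859375, 2.875]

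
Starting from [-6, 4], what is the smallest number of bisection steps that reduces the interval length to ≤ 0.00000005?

Width after n steps is 10/2^n. Need 2^n ≥ 10/0.00000005 = 200000000.
2^27 = 134217728 < 200000000 ≤ 2^28 = 268435456, so n = 28.

28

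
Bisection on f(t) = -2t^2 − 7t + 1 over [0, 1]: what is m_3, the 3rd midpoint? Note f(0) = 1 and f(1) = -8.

0.125

t = 0.5 gives f = -3, negative; keep [0, 0.5]
t = 0.25 gives f = -0.875, negative; keep [0, 0.25]
t = 0.125 gives f = 0.09375, positive; keep [0.125, 0.25]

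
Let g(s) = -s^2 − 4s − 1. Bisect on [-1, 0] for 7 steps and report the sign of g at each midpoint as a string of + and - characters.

+-+++-+

midpoint -0.5: g = 0.75 > 0 → [-0.5, 0]
midpoint -0.25: g = -0.0625 < 0 → [-0.5, -0.25]
midpoint -0.375: g = 0.359375 > 0 → [-0.375, -0.25]
midpoint -0.3125: g = 0.1523 > 0 → [-0.3125, -0.25]
midpoint -0.28125: g = 0.0459 > 0 → [-0.28125, -0.25]
midpoint -0.265625: g = -0.0081 < 0 → [-0.28125, -0.265625]
midpoint -0.2734375: g = 0.019 > 0 → [-0.2734375, -0.265625]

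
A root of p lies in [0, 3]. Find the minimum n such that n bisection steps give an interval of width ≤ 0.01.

Width after n steps is 3/2^n. Need 2^n ≥ 3/0.01 = 300.
2^8 = 256 < 300 ≤ 2^9 = 512, so n = 9.

9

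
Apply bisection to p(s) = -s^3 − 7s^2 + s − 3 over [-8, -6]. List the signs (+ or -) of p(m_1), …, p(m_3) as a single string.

-++

p(-7) = -10 < 0, so the root lies in [-8, -7]
p(-7.5) = 17.625 > 0, so the root lies in [-7.5, -7]
p(-7.25) = 2.890625 > 0, so the root lies in [-7.25, -7]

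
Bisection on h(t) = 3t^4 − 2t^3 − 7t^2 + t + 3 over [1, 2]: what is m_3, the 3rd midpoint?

midpoint 1.5: h = -2.8125 < 0 → [1.5, 2]
midpoint 1.75: h = 0.730469 > 0 → [1.5, 1.75]
midpoint 1.625: h = -1.522705 < 0 → [1.625, 1.75]

1.625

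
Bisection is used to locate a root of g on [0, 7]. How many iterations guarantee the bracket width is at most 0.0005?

14

Width after n steps is 7/2^n. Need 2^n ≥ 7/0.0005 = 14000.
2^13 = 8192 < 14000 ≤ 2^14 = 16384, so n = 14.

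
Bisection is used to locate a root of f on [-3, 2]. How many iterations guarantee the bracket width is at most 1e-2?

Width after n steps is 5/2^n. Need 2^n ≥ 5/1e-2 = 500.
2^8 = 256 < 500 ≤ 2^9 = 512, so n = 9.

9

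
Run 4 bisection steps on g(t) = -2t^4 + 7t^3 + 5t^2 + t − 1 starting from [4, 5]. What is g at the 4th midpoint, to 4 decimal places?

t = 4.5 gives g = -77.5, negative; keep [4, 4.5]
t = 4.25 gives g = -21.585938, negative; keep [4, 4.25]
t = 4.125 gives g = 0.466309, positive; keep [4.125, 4.25]
t = 4.1875 gives g = -10.1009, negative; keep [4.125, 4.1875]

-10.1009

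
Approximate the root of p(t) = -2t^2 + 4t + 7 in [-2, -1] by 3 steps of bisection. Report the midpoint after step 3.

-1.125

p(-1.5) = -3.5 < 0, so the root lies in [-1.5, -1]
p(-1.25) = -1.125 < 0, so the root lies in [-1.25, -1]
p(-1.125) = -0.03125 < 0, so the root lies in [-1.125, -1]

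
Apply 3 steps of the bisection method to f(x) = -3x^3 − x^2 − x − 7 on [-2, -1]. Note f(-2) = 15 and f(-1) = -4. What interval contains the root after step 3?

m = -1.5, f(m) = 2.375 (+); new bracket [-1.5, -1]
m = -1.25, f(m) = -1.453125 (−); new bracket [-1.5, -1.25]
m = -1.375, f(m) = 0.283203 (+); new bracket [-1.375, -1.25]

[-1.375, -1.25]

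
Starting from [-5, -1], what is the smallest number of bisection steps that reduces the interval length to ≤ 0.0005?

Width after n steps is 4/2^n. Need 2^n ≥ 4/0.0005 = 8000.
2^12 = 4096 < 8000 ≤ 2^13 = 8192, so n = 13.

13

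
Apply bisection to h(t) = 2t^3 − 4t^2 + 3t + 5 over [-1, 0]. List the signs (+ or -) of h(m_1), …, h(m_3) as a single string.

+-+

t = -0.5 gives h = 2.25, positive; keep [-1, -0.5]
t = -0.75 gives h = -0.34375, negative; keep [-0.75, -0.5]
t = -0.625 gives h = 1.074219, positive; keep [-0.75, -0.625]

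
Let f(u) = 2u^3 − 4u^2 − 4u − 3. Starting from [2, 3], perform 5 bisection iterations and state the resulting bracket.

u = 2.5 gives f = -6.75, negative; keep [2.5, 3]
u = 2.75 gives f = -2.65625, negative; keep [2.75, 3]
u = 2.875 gives f = -0.035156, negative; keep [2.875, 3]
u = 2.9375 gives f = 1.4292, positive; keep [2.875, 2.9375]
u = 2.90625 gives f = 0.6839, positive; keep [2.875, 2.90625]

[2.875, 2.90625]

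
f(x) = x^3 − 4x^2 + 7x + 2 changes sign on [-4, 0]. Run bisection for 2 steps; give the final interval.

[-1, 0]

midpoint -2: f = -36 < 0 → [-2, 0]
midpoint -1: f = -10 < 0 → [-1, 0]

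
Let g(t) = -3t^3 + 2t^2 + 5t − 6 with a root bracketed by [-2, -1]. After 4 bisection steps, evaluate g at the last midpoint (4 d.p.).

g(-1.5) = 1.125 > 0, so the root lies in [-1.5, -1]
g(-1.25) = -3.265625 < 0, so the root lies in [-1.5, -1.25]
g(-1.375) = -1.294922 < 0, so the root lies in [-1.5, -1.375]
g(-1.4375) = -0.1433 < 0, so the root lies in [-1.5, -1.4375]

-0.1433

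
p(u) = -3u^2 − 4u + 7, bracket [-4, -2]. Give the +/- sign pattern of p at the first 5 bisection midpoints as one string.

u = -3 gives p = -8, negative; keep [-3, -2]
u = -2.5 gives p = -1.75, negative; keep [-2.5, -2]
u = -2.25 gives p = 0.8125, positive; keep [-2.5, -2.25]
u = -2.375 gives p = -0.4219, negative; keep [-2.375, -2.25]
u = -2.3125 gives p = 0.207, positive; keep [-2.375, -2.3125]

--+-+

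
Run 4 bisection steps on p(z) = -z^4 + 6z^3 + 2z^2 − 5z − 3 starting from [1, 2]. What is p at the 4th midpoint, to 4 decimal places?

m = 1.5, p(m) = 9.1875 (+); new bracket [1, 1.5]
m = 1.25, p(m) = 3.152344 (+); new bracket [1, 1.25]
m = 1.125, p(m) = 0.847412 (+); new bracket [1, 1.125]
m = 1.0625, p(m) = -0.1323 (−); new bracket [1.0625, 1.125]

-0.1323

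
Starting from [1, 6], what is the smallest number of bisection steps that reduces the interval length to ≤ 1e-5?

Width after n steps is 5/2^n. Need 2^n ≥ 5/1e-5 = 500000.
2^18 = 262144 < 500000 ≤ 2^19 = 524288, so n = 19.

19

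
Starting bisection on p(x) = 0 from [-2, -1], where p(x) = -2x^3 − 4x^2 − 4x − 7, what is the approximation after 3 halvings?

-1.875

x = -1.5 gives p = -3.25, negative; keep [-2, -1.5]
x = -1.75 gives p = -1.53125, negative; keep [-2, -1.75]
x = -1.875 gives p = -0.378906, negative; keep [-2, -1.875]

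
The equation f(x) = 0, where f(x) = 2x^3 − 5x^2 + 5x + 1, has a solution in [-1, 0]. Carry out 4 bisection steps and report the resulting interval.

midpoint -0.5: f = -3 < 0 → [-0.5, 0]
midpoint -0.25: f = -0.59375 < 0 → [-0.25, 0]
midpoint -0.125: f = 0.292969 > 0 → [-0.25, -0.125]
midpoint -0.1875: f = -0.1265 < 0 → [-0.1875, -0.125]

[-0.1875, -0.125]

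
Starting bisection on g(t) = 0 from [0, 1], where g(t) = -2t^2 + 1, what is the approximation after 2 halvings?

0.75

t = 0.5 gives g = 0.5, positive; keep [0.5, 1]
t = 0.75 gives g = -0.125, negative; keep [0.5, 0.75]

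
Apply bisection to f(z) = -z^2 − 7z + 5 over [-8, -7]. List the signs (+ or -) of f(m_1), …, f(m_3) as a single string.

+-+

z = -7.5 gives f = 1.25, positive; keep [-8, -7.5]
z = -7.75 gives f = -0.8125, negative; keep [-7.75, -7.5]
z = -7.625 gives f = 0.234375, positive; keep [-7.75, -7.625]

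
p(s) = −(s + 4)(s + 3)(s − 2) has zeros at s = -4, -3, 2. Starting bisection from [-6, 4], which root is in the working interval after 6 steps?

p(-1) = 18 > 0, so the root lies in [-1, 4]
p(1.5) = 12.375 > 0, so the root lies in [1.5, 4]
p(2.75) = -29.109375 < 0, so the root lies in [1.5, 2.75]
p(2.125) = -3.9238 < 0, so the root lies in [1.5, 2.125]
p(1.8125) = 5.2449 > 0, so the root lies in [1.8125, 2.125]
p(1.96875) = 0.9268 > 0, so the root lies in [1.96875, 2.125]

2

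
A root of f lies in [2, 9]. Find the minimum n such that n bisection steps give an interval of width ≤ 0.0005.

14

Width after n steps is 7/2^n. Need 2^n ≥ 7/0.0005 = 14000.
2^13 = 8192 < 14000 ≤ 2^14 = 16384, so n = 14.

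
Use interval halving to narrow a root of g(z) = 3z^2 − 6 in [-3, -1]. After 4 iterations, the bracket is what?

g(-2) = 6 > 0, so the root lies in [-2, -1]
g(-1.5) = 0.75 > 0, so the root lies in [-1.5, -1]
g(-1.25) = -1.3125 < 0, so the root lies in [-1.5, -1.25]
g(-1.375) = -0.3281 < 0, so the root lies in [-1.5, -1.375]

[-1.5, -1.375]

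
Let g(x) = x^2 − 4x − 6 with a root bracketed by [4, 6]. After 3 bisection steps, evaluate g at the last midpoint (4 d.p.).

0.5625

m = 5, g(m) = -1 (−); new bracket [5, 6]
m = 5.5, g(m) = 2.25 (+); new bracket [5, 5.5]
m = 5.25, g(m) = 0.5625 (+); new bracket [5, 5.25]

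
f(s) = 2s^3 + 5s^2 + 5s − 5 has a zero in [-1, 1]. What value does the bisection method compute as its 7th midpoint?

s = 0 gives f = -5, negative; keep [0, 1]
s = 0.5 gives f = -1, negative; keep [0.5, 1]
s = 0.75 gives f = 2.40625, positive; keep [0.5, 0.75]
s = 0.625 gives f = 0.5664, positive; keep [0.5, 0.625]
s = 0.5625 gives f = -0.2495, negative; keep [0.5625, 0.625]
s = 0.59375 gives f = 0.1501, positive; keep [0.5625, 0.59375]
s = 0.578125 gives f = -0.0518, negative; keep [0.578125, 0.59375]

0.578125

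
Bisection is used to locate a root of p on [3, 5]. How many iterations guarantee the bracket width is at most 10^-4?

Width after n steps is 2/2^n. Need 2^n ≥ 2/10^-4 = 20000.
2^14 = 16384 < 20000 ≤ 2^15 = 32768, so n = 15.

15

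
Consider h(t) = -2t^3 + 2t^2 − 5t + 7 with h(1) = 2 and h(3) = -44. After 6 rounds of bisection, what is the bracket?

[1.21875, 1.25]

t = 2 gives h = -11, negative; keep [1, 2]
t = 1.5 gives h = -2.75, negative; keep [1, 1.5]
t = 1.25 gives h = -0.03125, negative; keep [1, 1.25]
t = 1.125 gives h = 1.0586, positive; keep [1.125, 1.25]
t = 1.1875 gives h = 0.5337, positive; keep [1.1875, 1.25]
t = 1.21875 gives h = 0.2564, positive; keep [1.21875, 1.25]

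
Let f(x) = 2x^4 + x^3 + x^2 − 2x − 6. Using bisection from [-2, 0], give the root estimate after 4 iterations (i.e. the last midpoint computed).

-1.125

f(-1) = -2 < 0, so the root lies in [-2, -1]
f(-1.5) = 6 > 0, so the root lies in [-1.5, -1]
f(-1.25) = 0.992188 > 0, so the root lies in [-1.25, -1]
f(-1.125) = -0.7046 < 0, so the root lies in [-1.25, -1.125]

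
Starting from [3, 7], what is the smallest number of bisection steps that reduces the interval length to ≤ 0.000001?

22

Width after n steps is 4/2^n. Need 2^n ≥ 4/0.000001 = 4000000.
2^21 = 2097152 < 4000000 ≤ 2^22 = 4194304, so n = 22.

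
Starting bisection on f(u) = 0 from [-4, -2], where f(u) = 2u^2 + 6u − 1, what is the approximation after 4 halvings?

u = -3 gives f = -1, negative; keep [-4, -3]
u = -3.5 gives f = 2.5, positive; keep [-3.5, -3]
u = -3.25 gives f = 0.625, positive; keep [-3.25, -3]
u = -3.125 gives f = -0.2188, negative; keep [-3.25, -3.125]

-3.125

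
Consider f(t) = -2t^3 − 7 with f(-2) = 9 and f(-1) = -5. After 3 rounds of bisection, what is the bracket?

[-1.625, -1.5]

midpoint -1.5: f = -0.25 < 0 → [-2, -1.5]
midpoint -1.75: f = 3.71875 > 0 → [-1.75, -1.5]
midpoint -1.625: f = 1.582031 > 0 → [-1.625, -1.5]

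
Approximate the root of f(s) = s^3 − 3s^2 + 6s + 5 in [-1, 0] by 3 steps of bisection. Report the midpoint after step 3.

midpoint -0.5: f = 1.125 > 0 → [-1, -0.5]
midpoint -0.75: f = -1.609375 < 0 → [-0.75, -0.5]
midpoint -0.625: f = -0.166016 < 0 → [-0.625, -0.5]

-0.625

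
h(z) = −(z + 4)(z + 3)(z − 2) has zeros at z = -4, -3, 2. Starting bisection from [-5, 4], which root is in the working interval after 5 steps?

2

z = -0.5 gives h = 21.875, positive; keep [-0.5, 4]
z = 1.75 gives h = 6.828125, positive; keep [1.75, 4]
z = 2.875 gives h = -35.341797, negative; keep [1.75, 2.875]
z = 2.3125 gives h = -10.4797, negative; keep [1.75, 2.3125]
z = 2.03125 gives h = -0.9483, negative; keep [1.75, 2.03125]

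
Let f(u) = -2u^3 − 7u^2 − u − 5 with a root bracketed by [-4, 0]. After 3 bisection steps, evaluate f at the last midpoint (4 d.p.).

f(-2) = -15 < 0, so the root lies in [-4, -2]
f(-3) = -11 < 0, so the root lies in [-4, -3]
f(-3.5) = -1.5 < 0, so the root lies in [-4, -3.5]

-1.5000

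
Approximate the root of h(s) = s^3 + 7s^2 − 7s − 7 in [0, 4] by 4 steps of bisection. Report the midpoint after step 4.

1.25

m = 2, h(m) = 15 (+); new bracket [0, 2]
m = 1, h(m) = -6 (−); new bracket [1, 2]
m = 1.5, h(m) = 1.625 (+); new bracket [1, 1.5]
m = 1.25, h(m) = -2.8594 (−); new bracket [1.25, 1.5]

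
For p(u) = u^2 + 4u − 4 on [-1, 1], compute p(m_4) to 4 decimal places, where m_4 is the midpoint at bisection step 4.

u = 0 gives p = -4, negative; keep [0, 1]
u = 0.5 gives p = -1.75, negative; keep [0.5, 1]
u = 0.75 gives p = -0.4375, negative; keep [0.75, 1]
u = 0.875 gives p = 0.2656, positive; keep [0.75, 0.875]

0.2656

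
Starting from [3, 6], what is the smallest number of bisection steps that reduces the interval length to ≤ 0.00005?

Width after n steps is 3/2^n. Need 2^n ≥ 3/0.00005 = 60000.
2^15 = 32768 < 60000 ≤ 2^16 = 65536, so n = 16.

16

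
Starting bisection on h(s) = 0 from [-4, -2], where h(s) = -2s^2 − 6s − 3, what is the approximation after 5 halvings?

midpoint -3: h = -3 < 0 → [-3, -2]
midpoint -2.5: h = -0.5 < 0 → [-2.5, -2]
midpoint -2.25: h = 0.375 > 0 → [-2.5, -2.25]
midpoint -2.375: h = -0.0312 < 0 → [-2.375, -2.25]
midpoint -2.3125: h = 0.1797 > 0 → [-2.375, -2.3125]

-2.3125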